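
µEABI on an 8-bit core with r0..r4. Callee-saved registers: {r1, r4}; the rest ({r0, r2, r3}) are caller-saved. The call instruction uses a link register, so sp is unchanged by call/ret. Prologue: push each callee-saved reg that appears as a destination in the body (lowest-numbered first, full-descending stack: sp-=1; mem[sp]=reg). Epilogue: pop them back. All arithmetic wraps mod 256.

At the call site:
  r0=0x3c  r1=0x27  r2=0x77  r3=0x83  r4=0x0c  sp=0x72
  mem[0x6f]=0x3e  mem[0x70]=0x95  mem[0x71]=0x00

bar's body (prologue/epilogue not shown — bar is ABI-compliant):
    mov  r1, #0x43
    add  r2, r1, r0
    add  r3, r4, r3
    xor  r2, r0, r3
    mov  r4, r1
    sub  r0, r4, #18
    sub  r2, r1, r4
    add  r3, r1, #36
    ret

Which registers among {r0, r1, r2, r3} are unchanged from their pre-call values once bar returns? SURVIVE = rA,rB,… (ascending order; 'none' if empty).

prologue: push r1 -> mem[0x71]=0x27, sp=0x71
prologue: push r4 -> mem[0x70]=0x0c, sp=0x70
body[0] mov  r1, #0x43 -> r1=0x43
body[1] add  r2, r1, r0 -> r2=0x7f
body[2] add  r3, r4, r3 -> r3=0x8f
body[3] xor  r2, r0, r3 -> r2=0xb3
body[4] mov  r4, r1 -> r4=0x43
body[5] sub  r0, r4, #18 -> r0=0x31
body[6] sub  r2, r1, r4 -> r2=0x00
body[7] add  r3, r1, #36 -> r3=0x67
epilogue: pop r4=0x0c, sp=0x71
epilogue: pop r1=0x27, sp=0x72
r0: caller-saved, written=True
r1: callee-saved, written=True
r2: caller-saved, written=True
r3: caller-saved, written=True

SURVIVE = r1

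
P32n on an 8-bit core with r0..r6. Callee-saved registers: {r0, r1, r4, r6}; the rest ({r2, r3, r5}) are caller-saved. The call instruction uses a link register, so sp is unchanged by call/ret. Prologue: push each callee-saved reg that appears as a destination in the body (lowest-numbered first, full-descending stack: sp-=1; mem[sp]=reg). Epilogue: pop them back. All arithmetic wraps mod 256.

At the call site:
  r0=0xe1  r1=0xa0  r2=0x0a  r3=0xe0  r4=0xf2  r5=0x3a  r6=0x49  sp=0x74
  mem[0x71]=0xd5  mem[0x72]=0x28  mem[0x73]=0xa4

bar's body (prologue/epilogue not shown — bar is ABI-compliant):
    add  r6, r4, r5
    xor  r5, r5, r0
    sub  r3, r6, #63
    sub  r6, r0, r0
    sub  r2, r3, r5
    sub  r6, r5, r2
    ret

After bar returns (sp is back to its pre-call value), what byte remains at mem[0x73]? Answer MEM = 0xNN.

MEM = 0x49

prologue: push r6 → mem[0x73]=0x49, sp=0x73
body[0] add  r6, r4, r5 → r6=0x2c
body[1] xor  r5, r5, r0 → r5=0xdb
body[2] sub  r3, r6, #63 → r3=0xed
body[3] sub  r6, r0, r0 → r6=0x00
body[4] sub  r2, r3, r5 → r2=0x12
body[5] sub  r6, r5, r2 → r6=0xc9
epilogue: pop r6=0x49, sp=0x74
prologue pushed ['r6'] at ['0x73']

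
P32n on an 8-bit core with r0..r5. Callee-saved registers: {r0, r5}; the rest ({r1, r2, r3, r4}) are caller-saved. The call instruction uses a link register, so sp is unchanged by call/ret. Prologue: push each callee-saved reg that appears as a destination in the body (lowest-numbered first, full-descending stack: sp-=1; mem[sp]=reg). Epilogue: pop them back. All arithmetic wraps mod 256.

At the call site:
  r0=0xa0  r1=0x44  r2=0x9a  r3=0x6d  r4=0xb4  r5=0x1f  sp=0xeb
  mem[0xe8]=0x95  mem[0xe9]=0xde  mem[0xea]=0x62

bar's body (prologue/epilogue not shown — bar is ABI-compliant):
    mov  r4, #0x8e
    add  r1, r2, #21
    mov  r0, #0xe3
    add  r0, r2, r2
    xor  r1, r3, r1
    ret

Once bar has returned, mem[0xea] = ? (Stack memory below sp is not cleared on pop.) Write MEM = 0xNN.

prologue: push r0 → mem[0xea]=0xa0, sp=0xea
body[0] mov  r4, #0x8e → r4=0x8e
body[1] add  r1, r2, #21 → r1=0xaf
body[2] mov  r0, #0xe3 → r0=0xe3
body[3] add  r0, r2, r2 → r0=0x34
body[4] xor  r1, r3, r1 → r1=0xc2
epilogue: pop r0=0xa0, sp=0xeb
prologue pushed ['r0'] at ['0xea']

MEM = 0xa0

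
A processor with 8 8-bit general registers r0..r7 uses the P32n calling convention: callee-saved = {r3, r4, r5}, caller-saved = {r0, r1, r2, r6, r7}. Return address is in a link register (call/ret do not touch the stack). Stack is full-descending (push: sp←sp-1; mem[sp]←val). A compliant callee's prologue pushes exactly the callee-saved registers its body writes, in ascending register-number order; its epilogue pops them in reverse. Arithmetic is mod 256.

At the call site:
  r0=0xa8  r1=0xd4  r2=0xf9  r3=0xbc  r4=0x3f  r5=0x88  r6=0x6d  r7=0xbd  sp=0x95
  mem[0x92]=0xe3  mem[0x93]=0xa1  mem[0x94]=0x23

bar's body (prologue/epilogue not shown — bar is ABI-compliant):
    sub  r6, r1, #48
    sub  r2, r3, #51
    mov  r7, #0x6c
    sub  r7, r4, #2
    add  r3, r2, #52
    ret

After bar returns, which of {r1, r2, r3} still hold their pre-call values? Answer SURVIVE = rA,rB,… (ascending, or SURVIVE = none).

SURVIVE = r1,r3

prologue: push r3 → mem[0x94]=0xbc, sp=0x94
body[0] sub  r6, r1, #48 → r6=0xa4
body[1] sub  r2, r3, #51 → r2=0x89
body[2] mov  r7, #0x6c → r7=0x6c
body[3] sub  r7, r4, #2 → r7=0x3d
body[4] add  r3, r2, #52 → r3=0xbd
epilogue: pop r3=0xbc, sp=0x95
r1: caller-saved, written=False
r2: caller-saved, written=True
r3: callee-saved, written=True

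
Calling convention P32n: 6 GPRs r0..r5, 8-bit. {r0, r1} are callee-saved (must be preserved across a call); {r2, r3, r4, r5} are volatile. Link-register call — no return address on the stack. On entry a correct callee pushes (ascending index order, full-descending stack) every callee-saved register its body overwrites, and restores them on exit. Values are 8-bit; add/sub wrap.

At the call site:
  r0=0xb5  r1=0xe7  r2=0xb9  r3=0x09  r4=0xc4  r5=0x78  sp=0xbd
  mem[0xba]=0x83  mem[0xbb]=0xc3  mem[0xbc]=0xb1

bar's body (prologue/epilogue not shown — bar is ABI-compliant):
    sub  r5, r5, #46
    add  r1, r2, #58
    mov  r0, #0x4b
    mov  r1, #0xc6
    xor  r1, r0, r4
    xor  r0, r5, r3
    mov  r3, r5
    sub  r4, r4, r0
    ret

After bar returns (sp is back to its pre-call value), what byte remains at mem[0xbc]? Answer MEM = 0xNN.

prologue: push r0 -> mem[0xbc]=0xb5, sp=0xbc
prologue: push r1 -> mem[0xbb]=0xe7, sp=0xbb
body[0] sub  r5, r5, #46 -> r5=0x4a
body[1] add  r1, r2, #58 -> r1=0xf3
body[2] mov  r0, #0x4b -> r0=0x4b
body[3] mov  r1, #0xc6 -> r1=0xc6
body[4] xor  r1, r0, r4 -> r1=0x8f
body[5] xor  r0, r5, r3 -> r0=0x43
body[6] mov  r3, r5 -> r3=0x4a
body[7] sub  r4, r4, r0 -> r4=0x81
epilogue: pop r1=0xe7, sp=0xbc
epilogue: pop r0=0xb5, sp=0xbd
prologue pushed ['r0', 'r1'] at ['0xbc', '0xbb']

MEM = 0xb5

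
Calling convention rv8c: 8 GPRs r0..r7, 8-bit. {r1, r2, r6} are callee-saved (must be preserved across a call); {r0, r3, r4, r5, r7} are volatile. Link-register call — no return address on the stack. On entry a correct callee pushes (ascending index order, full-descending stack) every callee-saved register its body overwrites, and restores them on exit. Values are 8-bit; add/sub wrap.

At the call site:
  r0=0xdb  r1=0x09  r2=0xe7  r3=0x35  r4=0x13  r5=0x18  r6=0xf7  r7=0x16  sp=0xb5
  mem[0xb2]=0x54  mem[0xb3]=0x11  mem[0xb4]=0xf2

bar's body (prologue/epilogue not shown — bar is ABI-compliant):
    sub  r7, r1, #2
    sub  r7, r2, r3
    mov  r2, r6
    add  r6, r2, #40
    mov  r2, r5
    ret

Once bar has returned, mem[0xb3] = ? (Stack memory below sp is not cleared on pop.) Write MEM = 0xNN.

MEM = 0xf7

prologue: push r2 -> mem[0xb4]=0xe7, sp=0xb4
prologue: push r6 -> mem[0xb3]=0xf7, sp=0xb3
body[0] sub  r7, r1, #2 -> r7=0x07
body[1] sub  r7, r2, r3 -> r7=0xb2
body[2] mov  r2, r6 -> r2=0xf7
body[3] add  r6, r2, #40 -> r6=0x1f
body[4] mov  r2, r5 -> r2=0x18
epilogue: pop r6=0xf7, sp=0xb4
epilogue: pop r2=0xe7, sp=0xb5
prologue pushed ['r2', 'r6'] at ['0xb4', '0xb3']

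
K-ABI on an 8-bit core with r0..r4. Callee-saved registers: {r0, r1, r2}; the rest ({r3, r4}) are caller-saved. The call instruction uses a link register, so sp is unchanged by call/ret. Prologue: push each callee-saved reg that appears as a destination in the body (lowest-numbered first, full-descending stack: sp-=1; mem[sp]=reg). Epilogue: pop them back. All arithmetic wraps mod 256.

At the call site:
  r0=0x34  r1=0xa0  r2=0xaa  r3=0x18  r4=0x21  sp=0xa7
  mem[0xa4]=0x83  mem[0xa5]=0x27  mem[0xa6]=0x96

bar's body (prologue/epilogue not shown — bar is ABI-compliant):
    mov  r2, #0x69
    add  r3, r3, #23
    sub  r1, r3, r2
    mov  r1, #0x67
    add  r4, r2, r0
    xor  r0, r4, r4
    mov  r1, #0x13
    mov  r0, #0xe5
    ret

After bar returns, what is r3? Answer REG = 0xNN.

prologue: push r0 → mem[0xa6]=0x34, sp=0xa6
prologue: push r1 → mem[0xa5]=0xa0, sp=0xa5
prologue: push r2 → mem[0xa4]=0xaa, sp=0xa4
body[0] mov  r2, #0x69 → r2=0x69
body[1] add  r3, r3, #23 → r3=0x2f
body[2] sub  r1, r3, r2 → r1=0xc6
body[3] mov  r1, #0x67 → r1=0x67
body[4] add  r4, r2, r0 → r4=0x9d
body[5] xor  r0, r4, r4 → r0=0x00
body[6] mov  r1, #0x13 → r1=0x13
body[7] mov  r0, #0xe5 → r0=0xe5
epilogue: pop r2=0xaa, sp=0xa5
epilogue: pop r1=0xa0, sp=0xa6
epilogue: pop r0=0x34, sp=0xa7
r3 is caller-saved → body value

REG = 0x2f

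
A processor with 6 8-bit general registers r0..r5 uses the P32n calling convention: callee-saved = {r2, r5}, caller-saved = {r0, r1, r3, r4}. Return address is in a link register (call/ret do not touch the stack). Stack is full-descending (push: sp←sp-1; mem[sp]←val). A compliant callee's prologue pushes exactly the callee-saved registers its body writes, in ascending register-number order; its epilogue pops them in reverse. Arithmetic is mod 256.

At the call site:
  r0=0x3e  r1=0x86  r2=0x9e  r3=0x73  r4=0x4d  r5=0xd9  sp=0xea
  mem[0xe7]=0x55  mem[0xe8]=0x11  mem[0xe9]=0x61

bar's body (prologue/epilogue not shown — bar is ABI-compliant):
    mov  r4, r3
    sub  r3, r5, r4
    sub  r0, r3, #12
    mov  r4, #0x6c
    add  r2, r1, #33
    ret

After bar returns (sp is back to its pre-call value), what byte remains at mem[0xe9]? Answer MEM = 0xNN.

MEM = 0x9e

prologue: push r2 → mem[0xe9]=0x9e, sp=0xe9
body[0] mov  r4, r3 → r4=0x73
body[1] sub  r3, r5, r4 → r3=0x66
body[2] sub  r0, r3, #12 → r0=0x5a
body[3] mov  r4, #0x6c → r4=0x6c
body[4] add  r2, r1, #33 → r2=0xa7
epilogue: pop r2=0x9e, sp=0xea
prologue pushed ['r2'] at ['0xe9']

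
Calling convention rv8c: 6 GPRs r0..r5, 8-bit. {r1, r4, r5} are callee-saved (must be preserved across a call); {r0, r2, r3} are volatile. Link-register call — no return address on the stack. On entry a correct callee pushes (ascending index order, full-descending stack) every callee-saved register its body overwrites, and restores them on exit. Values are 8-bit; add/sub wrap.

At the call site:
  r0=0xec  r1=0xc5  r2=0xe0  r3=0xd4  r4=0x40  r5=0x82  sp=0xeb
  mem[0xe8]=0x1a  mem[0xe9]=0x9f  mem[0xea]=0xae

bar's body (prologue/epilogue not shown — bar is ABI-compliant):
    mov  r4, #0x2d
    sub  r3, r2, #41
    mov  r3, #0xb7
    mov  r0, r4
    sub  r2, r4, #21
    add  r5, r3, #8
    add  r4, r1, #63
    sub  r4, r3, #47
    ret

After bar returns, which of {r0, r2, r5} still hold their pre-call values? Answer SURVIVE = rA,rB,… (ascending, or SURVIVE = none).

SURVIVE = r5

prologue: push r4 → mem[0xea]=0x40, sp=0xea
prologue: push r5 → mem[0xe9]=0x82, sp=0xe9
body[0] mov  r4, #0x2d → r4=0x2d
body[1] sub  r3, r2, #41 → r3=0xb7
body[2] mov  r3, #0xb7 → r3=0xb7
body[3] mov  r0, r4 → r0=0x2d
body[4] sub  r2, r4, #21 → r2=0x18
body[5] add  r5, r3, #8 → r5=0xbf
body[6] add  r4, r1, #63 → r4=0x04
body[7] sub  r4, r3, #47 → r4=0x88
epilogue: pop r5=0x82, sp=0xea
epilogue: pop r4=0x40, sp=0xeb
r0: caller-saved, written=True
r2: caller-saved, written=True
r5: callee-saved, written=True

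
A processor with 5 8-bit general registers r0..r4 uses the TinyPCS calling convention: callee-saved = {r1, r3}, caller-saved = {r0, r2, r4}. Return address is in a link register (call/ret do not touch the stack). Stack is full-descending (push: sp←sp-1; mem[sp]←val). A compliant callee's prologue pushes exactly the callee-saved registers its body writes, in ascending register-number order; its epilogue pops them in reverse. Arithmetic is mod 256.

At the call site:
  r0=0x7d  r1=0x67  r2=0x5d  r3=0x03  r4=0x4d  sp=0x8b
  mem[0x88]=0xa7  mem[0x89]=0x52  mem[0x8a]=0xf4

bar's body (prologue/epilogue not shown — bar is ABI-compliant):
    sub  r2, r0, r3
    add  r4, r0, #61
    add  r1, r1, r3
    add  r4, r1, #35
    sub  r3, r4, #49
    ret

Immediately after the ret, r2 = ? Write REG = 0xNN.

REG = 0x7a

prologue: push r1 -> mem[0x8a]=0x67, sp=0x8a
prologue: push r3 -> mem[0x89]=0x03, sp=0x89
body[0] sub  r2, r0, r3 -> r2=0x7a
body[1] add  r4, r0, #61 -> r4=0xba
body[2] add  r1, r1, r3 -> r1=0x6a
body[3] add  r4, r1, #35 -> r4=0x8d
body[4] sub  r3, r4, #49 -> r3=0x5c
epilogue: pop r3=0x03, sp=0x8a
epilogue: pop r1=0x67, sp=0x8b
r2 is caller-saved -> body value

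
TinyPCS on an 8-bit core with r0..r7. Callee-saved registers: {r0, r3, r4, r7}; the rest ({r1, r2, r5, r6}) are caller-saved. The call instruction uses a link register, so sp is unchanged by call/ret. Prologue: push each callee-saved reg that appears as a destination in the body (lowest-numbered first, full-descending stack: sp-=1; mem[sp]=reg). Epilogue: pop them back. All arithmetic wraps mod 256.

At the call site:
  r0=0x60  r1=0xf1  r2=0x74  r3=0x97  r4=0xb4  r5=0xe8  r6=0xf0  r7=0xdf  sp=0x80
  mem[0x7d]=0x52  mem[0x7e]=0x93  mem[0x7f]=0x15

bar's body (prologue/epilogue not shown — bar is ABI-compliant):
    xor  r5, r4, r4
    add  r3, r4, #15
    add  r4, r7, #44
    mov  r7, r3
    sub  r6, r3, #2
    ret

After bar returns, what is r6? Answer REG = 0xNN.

REG = 0xc1

prologue: push r3 → mem[0x7f]=0x97, sp=0x7f
prologue: push r4 → mem[0x7e]=0xb4, sp=0x7e
prologue: push r7 → mem[0x7d]=0xdf, sp=0x7d
body[0] xor  r5, r4, r4 → r5=0x00
body[1] add  r3, r4, #15 → r3=0xc3
body[2] add  r4, r7, #44 → r4=0x0b
body[3] mov  r7, r3 → r7=0xc3
body[4] sub  r6, r3, #2 → r6=0xc1
epilogue: pop r7=0xdf, sp=0x7e
epilogue: pop r4=0xb4, sp=0x7f
epilogue: pop r3=0x97, sp=0x80
r6 is caller-saved → body value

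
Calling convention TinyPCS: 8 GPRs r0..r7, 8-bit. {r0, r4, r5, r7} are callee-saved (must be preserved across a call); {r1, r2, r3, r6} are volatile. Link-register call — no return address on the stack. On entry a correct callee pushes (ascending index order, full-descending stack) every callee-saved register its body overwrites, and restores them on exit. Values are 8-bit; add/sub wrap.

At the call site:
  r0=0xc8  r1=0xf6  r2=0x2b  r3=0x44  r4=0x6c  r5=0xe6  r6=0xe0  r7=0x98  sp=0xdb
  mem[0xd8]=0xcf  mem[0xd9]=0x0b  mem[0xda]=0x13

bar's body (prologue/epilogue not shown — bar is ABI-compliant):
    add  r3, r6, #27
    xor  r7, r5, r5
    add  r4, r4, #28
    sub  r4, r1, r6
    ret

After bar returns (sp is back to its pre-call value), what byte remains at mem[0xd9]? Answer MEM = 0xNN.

MEM = 0x98

prologue: push r4 → mem[0xda]=0x6c, sp=0xda
prologue: push r7 → mem[0xd9]=0x98, sp=0xd9
body[0] add  r3, r6, #27 → r3=0xfb
body[1] xor  r7, r5, r5 → r7=0x00
body[2] add  r4, r4, #28 → r4=0x88
body[3] sub  r4, r1, r6 → r4=0x16
epilogue: pop r7=0x98, sp=0xda
epilogue: pop r4=0x6c, sp=0xdb
prologue pushed ['r4', 'r7'] at ['0xda', '0xd9']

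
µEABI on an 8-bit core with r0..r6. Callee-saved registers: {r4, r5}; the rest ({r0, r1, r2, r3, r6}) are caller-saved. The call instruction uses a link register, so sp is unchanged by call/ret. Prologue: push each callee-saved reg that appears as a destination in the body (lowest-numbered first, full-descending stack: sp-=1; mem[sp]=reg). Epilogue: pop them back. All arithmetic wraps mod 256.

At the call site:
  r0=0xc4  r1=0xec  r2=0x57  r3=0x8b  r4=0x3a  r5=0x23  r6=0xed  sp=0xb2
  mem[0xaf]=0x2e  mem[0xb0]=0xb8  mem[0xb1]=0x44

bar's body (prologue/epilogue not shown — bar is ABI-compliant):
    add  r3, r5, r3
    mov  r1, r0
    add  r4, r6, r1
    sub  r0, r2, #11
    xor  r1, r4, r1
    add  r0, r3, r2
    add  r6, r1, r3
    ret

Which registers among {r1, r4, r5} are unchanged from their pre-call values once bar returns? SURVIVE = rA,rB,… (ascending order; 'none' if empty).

SURVIVE = r4,r5

prologue: push r4 -> mem[0xb1]=0x3a, sp=0xb1
body[0] add  r3, r5, r3 -> r3=0xae
body[1] mov  r1, r0 -> r1=0xc4
body[2] add  r4, r6, r1 -> r4=0xb1
body[3] sub  r0, r2, #11 -> r0=0x4c
body[4] xor  r1, r4, r1 -> r1=0x75
body[5] add  r0, r3, r2 -> r0=0x05
body[6] add  r6, r1, r3 -> r6=0x23
epilogue: pop r4=0x3a, sp=0xb2
r1: caller-saved, written=True
r4: callee-saved, written=True
r5: callee-saved, written=False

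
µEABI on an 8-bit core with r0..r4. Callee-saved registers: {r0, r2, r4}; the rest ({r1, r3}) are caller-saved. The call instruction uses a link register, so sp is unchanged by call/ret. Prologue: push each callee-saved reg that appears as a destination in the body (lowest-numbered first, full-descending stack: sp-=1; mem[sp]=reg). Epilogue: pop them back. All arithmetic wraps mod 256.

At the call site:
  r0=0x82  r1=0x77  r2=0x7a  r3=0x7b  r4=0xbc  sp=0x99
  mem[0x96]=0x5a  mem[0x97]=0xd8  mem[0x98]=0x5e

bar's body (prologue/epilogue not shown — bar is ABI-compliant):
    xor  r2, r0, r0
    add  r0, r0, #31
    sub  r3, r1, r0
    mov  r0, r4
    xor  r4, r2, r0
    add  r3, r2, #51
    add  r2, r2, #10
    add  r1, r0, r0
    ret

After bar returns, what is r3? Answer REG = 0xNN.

prologue: push r0 -> mem[0x98]=0x82, sp=0x98
prologue: push r2 -> mem[0x97]=0x7a, sp=0x97
prologue: push r4 -> mem[0x96]=0xbc, sp=0x96
body[0] xor  r2, r0, r0 -> r2=0x00
body[1] add  r0, r0, #31 -> r0=0xa1
body[2] sub  r3, r1, r0 -> r3=0xd6
body[3] mov  r0, r4 -> r0=0xbc
body[4] xor  r4, r2, r0 -> r4=0xbc
body[5] add  r3, r2, #51 -> r3=0x33
body[6] add  r2, r2, #10 -> r2=0x0a
body[7] add  r1, r0, r0 -> r1=0x78
epilogue: pop r4=0xbc, sp=0x97
epilogue: pop r2=0x7a, sp=0x98
epilogue: pop r0=0x82, sp=0x99
r3 is caller-saved -> body value

REG = 0x33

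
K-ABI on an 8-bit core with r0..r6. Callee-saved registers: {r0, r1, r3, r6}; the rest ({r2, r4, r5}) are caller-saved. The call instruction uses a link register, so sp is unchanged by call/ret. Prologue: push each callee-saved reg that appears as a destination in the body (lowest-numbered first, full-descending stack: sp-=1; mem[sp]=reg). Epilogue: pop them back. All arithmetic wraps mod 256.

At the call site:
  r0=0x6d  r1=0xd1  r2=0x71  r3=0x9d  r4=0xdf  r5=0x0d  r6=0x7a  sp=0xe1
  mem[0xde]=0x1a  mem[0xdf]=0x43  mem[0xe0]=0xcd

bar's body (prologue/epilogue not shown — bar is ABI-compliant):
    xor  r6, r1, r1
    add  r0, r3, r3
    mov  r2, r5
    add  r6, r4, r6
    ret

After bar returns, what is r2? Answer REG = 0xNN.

REG = 0x0d

prologue: push r0 -> mem[0xe0]=0x6d, sp=0xe0
prologue: push r6 -> mem[0xdf]=0x7a, sp=0xdf
body[0] xor  r6, r1, r1 -> r6=0x00
body[1] add  r0, r3, r3 -> r0=0x3a
body[2] mov  r2, r5 -> r2=0x0d
body[3] add  r6, r4, r6 -> r6=0xdf
epilogue: pop r6=0x7a, sp=0xe0
epilogue: pop r0=0x6d, sp=0xe1
r2 is caller-saved -> body value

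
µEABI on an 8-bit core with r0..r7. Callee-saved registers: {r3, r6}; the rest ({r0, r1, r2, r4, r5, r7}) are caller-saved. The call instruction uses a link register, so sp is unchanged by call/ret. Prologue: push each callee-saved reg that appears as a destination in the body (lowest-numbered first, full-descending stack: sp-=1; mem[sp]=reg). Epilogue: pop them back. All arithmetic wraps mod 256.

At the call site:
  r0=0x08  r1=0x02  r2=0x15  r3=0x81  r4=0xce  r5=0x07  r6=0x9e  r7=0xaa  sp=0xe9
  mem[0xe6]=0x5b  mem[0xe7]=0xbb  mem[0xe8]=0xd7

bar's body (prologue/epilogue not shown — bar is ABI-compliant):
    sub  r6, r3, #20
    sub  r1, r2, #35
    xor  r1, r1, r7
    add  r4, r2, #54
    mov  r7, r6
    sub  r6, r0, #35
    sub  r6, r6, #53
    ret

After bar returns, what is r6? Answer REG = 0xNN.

prologue: push r6 -> mem[0xe8]=0x9e, sp=0xe8
body[0] sub  r6, r3, #20 -> r6=0x6d
body[1] sub  r1, r2, #35 -> r1=0xf2
body[2] xor  r1, r1, r7 -> r1=0x58
body[3] add  r4, r2, #54 -> r4=0x4b
body[4] mov  r7, r6 -> r7=0x6d
body[5] sub  r6, r0, #35 -> r6=0xe5
body[6] sub  r6, r6, #53 -> r6=0xb0
epilogue: pop r6=0x9e, sp=0xe9
r6 is callee-saved -> restored

REG = 0x9e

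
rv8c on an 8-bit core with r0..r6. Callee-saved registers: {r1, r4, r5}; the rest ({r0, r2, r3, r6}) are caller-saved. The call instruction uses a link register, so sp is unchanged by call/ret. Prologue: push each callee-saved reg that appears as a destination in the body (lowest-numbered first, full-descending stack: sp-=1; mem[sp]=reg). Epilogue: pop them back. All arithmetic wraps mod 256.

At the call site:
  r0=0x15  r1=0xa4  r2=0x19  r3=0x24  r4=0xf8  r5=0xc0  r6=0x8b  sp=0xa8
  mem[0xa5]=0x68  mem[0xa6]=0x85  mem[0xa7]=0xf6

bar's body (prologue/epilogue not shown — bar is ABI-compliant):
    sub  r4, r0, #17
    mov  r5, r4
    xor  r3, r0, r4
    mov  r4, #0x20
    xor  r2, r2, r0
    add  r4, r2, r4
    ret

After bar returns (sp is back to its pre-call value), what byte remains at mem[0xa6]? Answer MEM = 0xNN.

MEM = 0xc0

prologue: push r4 -> mem[0xa7]=0xf8, sp=0xa7
prologue: push r5 -> mem[0xa6]=0xc0, sp=0xa6
body[0] sub  r4, r0, #17 -> r4=0x04
body[1] mov  r5, r4 -> r5=0x04
body[2] xor  r3, r0, r4 -> r3=0x11
body[3] mov  r4, #0x20 -> r4=0x20
body[4] xor  r2, r2, r0 -> r2=0x0c
body[5] add  r4, r2, r4 -> r4=0x2c
epilogue: pop r5=0xc0, sp=0xa7
epilogue: pop r4=0xf8, sp=0xa8
prologue pushed ['r4', 'r5'] at ['0xa7', '0xa6']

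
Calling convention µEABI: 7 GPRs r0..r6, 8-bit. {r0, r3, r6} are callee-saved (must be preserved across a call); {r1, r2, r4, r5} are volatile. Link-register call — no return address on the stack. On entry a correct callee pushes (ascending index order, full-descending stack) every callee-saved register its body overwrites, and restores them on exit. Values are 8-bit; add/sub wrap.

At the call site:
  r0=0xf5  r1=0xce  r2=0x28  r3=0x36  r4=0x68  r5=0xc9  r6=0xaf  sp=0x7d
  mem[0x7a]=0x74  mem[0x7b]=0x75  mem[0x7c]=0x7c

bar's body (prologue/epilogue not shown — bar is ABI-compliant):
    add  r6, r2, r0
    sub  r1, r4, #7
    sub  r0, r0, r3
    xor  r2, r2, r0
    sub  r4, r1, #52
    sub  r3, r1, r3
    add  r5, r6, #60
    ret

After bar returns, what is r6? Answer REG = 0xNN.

REG = 0xaf

prologue: push r0 → mem[0x7c]=0xf5, sp=0x7c
prologue: push r3 → mem[0x7b]=0x36, sp=0x7b
prologue: push r6 → mem[0x7a]=0xaf, sp=0x7a
body[0] add  r6, r2, r0 → r6=0x1d
body[1] sub  r1, r4, #7 → r1=0x61
body[2] sub  r0, r0, r3 → r0=0xbf
body[3] xor  r2, r2, r0 → r2=0x97
body[4] sub  r4, r1, #52 → r4=0x2d
body[5] sub  r3, r1, r3 → r3=0x2b
body[6] add  r5, r6, #60 → r5=0x59
epilogue: pop r6=0xaf, sp=0x7b
epilogue: pop r3=0x36, sp=0x7c
epilogue: pop r0=0xf5, sp=0x7d
r6 is callee-saved → restored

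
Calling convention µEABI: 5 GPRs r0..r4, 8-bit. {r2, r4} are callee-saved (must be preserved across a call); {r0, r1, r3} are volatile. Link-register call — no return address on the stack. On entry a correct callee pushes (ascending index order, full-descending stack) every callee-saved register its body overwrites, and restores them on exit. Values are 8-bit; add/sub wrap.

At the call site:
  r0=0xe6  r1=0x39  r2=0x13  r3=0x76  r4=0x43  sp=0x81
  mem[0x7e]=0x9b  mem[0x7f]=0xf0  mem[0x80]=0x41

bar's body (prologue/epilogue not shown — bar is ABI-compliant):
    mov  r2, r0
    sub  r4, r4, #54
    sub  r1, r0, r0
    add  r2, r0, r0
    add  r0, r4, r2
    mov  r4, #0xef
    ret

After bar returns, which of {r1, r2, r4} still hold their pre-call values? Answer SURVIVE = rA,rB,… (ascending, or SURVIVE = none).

prologue: push r2 → mem[0x80]=0x13, sp=0x80
prologue: push r4 → mem[0x7f]=0x43, sp=0x7f
body[0] mov  r2, r0 → r2=0xe6
body[1] sub  r4, r4, #54 → r4=0x0d
body[2] sub  r1, r0, r0 → r1=0x00
body[3] add  r2, r0, r0 → r2=0xcc
body[4] add  r0, r4, r2 → r0=0xd9
body[5] mov  r4, #0xef → r4=0xef
epilogue: pop r4=0x43, sp=0x80
epilogue: pop r2=0x13, sp=0x81
r1: caller-saved, written=True
r2: callee-saved, written=True
r4: callee-saved, written=True

SURVIVE = r2,r4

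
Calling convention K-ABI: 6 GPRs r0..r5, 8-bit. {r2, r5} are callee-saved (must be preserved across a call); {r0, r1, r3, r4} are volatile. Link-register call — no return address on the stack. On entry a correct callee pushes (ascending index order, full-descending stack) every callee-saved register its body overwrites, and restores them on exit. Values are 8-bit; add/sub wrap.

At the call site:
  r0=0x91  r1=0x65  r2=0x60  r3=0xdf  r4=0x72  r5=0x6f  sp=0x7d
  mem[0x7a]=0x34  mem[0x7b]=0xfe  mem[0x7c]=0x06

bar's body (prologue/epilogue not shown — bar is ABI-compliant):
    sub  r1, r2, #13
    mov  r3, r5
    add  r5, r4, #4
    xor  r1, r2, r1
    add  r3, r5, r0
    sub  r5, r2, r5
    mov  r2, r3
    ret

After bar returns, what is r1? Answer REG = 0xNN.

prologue: push r2 → mem[0x7c]=0x60, sp=0x7c
prologue: push r5 → mem[0x7b]=0x6f, sp=0x7b
body[0] sub  r1, r2, #13 → r1=0x53
body[1] mov  r3, r5 → r3=0x6f
body[2] add  r5, r4, #4 → r5=0x76
body[3] xor  r1, r2, r1 → r1=0x33
body[4] add  r3, r5, r0 → r3=0x07
body[5] sub  r5, r2, r5 → r5=0xea
body[6] mov  r2, r3 → r2=0x07
epilogue: pop r5=0x6f, sp=0x7c
epilogue: pop r2=0x60, sp=0x7d
r1 is caller-saved → body value

REG = 0x33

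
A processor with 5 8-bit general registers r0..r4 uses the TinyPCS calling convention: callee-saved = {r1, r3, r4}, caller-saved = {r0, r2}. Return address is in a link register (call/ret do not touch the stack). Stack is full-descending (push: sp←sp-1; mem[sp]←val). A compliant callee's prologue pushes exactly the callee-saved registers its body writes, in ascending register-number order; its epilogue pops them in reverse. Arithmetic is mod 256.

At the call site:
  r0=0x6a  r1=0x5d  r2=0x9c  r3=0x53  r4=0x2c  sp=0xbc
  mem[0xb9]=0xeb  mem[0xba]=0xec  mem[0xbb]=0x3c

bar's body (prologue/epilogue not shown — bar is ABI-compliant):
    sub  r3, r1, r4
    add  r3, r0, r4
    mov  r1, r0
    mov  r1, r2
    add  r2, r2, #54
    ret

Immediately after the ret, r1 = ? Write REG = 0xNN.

prologue: push r1 -> mem[0xbb]=0x5d, sp=0xbb
prologue: push r3 -> mem[0xba]=0x53, sp=0xba
body[0] sub  r3, r1, r4 -> r3=0x31
body[1] add  r3, r0, r4 -> r3=0x96
body[2] mov  r1, r0 -> r1=0x6a
body[3] mov  r1, r2 -> r1=0x9c
body[4] add  r2, r2, #54 -> r2=0xd2
epilogue: pop r3=0x53, sp=0xbb
epilogue: pop r1=0x5d, sp=0xbc
r1 is callee-saved -> restored

REG = 0x5d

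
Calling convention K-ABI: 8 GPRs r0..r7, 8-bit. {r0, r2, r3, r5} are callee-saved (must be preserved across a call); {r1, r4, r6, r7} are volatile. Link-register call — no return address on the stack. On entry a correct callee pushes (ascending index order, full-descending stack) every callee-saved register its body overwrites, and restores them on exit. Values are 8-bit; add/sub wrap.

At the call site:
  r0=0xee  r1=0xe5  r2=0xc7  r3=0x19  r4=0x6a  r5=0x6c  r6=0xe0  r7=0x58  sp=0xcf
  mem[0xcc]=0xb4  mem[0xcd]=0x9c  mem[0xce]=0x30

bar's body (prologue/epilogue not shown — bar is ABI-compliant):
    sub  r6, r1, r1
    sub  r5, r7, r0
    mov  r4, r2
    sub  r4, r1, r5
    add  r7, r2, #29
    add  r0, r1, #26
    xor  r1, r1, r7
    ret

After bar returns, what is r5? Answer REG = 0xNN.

REG = 0x6c

prologue: push r0 -> mem[0xce]=0xee, sp=0xce
prologue: push r5 -> mem[0xcd]=0x6c, sp=0xcd
body[0] sub  r6, r1, r1 -> r6=0x00
body[1] sub  r5, r7, r0 -> r5=0x6a
body[2] mov  r4, r2 -> r4=0xc7
body[3] sub  r4, r1, r5 -> r4=0x7b
body[4] add  r7, r2, #29 -> r7=0xe4
body[5] add  r0, r1, #26 -> r0=0xff
body[6] xor  r1, r1, r7 -> r1=0x01
epilogue: pop r5=0x6c, sp=0xce
epilogue: pop r0=0xee, sp=0xcf
r5 is callee-saved -> restored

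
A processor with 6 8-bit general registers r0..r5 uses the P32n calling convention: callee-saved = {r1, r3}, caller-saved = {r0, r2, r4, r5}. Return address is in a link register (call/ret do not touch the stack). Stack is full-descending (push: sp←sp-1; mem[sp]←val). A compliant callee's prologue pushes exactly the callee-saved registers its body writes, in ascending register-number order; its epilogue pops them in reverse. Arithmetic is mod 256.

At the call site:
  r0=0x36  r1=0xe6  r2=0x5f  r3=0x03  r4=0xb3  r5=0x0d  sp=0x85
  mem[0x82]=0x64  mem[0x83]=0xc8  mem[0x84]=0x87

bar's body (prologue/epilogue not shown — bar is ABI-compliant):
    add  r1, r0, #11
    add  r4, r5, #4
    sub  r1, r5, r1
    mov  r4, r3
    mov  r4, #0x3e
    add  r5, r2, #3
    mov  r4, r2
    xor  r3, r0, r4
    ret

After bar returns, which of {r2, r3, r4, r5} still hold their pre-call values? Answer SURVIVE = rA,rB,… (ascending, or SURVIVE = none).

prologue: push r1 -> mem[0x84]=0xe6, sp=0x84
prologue: push r3 -> mem[0x83]=0x03, sp=0x83
body[0] add  r1, r0, #11 -> r1=0x41
body[1] add  r4, r5, #4 -> r4=0x11
body[2] sub  r1, r5, r1 -> r1=0xcc
body[3] mov  r4, r3 -> r4=0x03
body[4] mov  r4, #0x3e -> r4=0x3e
body[5] add  r5, r2, #3 -> r5=0x62
body[6] mov  r4, r2 -> r4=0x5f
body[7] xor  r3, r0, r4 -> r3=0x69
epilogue: pop r3=0x03, sp=0x84
epilogue: pop r1=0xe6, sp=0x85
r2: caller-saved, written=False
r3: callee-saved, written=True
r4: caller-saved, written=True
r5: caller-saved, written=True

SURVIVE = r2,r3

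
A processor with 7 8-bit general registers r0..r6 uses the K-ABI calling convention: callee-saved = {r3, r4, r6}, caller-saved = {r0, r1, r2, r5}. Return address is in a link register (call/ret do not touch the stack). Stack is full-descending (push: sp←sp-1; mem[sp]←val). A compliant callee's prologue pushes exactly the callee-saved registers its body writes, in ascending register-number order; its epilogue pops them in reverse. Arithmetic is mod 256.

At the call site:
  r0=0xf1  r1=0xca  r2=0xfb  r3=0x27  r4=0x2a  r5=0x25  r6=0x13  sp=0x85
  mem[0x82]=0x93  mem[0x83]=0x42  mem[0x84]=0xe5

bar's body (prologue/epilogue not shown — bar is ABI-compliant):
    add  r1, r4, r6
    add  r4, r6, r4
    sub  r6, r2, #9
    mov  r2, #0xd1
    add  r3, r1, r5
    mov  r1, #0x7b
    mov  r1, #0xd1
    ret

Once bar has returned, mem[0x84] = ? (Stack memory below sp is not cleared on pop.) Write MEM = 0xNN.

prologue: push r3 -> mem[0x84]=0x27, sp=0x84
prologue: push r4 -> mem[0x83]=0x2a, sp=0x83
prologue: push r6 -> mem[0x82]=0x13, sp=0x82
body[0] add  r1, r4, r6 -> r1=0x3d
body[1] add  r4, r6, r4 -> r4=0x3d
body[2] sub  r6, r2, #9 -> r6=0xf2
body[3] mov  r2, #0xd1 -> r2=0xd1
body[4] add  r3, r1, r5 -> r3=0x62
body[5] mov  r1, #0x7b -> r1=0x7b
body[6] mov  r1, #0xd1 -> r1=0xd1
epilogue: pop r6=0x13, sp=0x83
epilogue: pop r4=0x2a, sp=0x84
epilogue: pop r3=0x27, sp=0x85
prologue pushed ['r3', 'r4', 'r6'] at ['0x84', '0x83', '0x82']

MEM = 0x27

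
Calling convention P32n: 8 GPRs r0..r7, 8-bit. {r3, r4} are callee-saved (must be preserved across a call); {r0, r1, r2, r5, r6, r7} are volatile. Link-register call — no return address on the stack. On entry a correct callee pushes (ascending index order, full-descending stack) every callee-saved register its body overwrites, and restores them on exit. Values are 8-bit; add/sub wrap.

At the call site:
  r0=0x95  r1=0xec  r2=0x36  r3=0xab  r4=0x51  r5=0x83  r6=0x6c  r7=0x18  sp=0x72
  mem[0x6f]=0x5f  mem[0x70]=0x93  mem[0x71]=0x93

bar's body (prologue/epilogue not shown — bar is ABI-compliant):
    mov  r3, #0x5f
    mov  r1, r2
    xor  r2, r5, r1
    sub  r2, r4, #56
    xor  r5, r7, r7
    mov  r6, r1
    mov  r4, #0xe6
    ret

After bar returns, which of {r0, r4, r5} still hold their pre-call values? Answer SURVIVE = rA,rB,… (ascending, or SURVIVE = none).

SURVIVE = r0,r4

prologue: push r3 -> mem[0x71]=0xab, sp=0x71
prologue: push r4 -> mem[0x70]=0x51, sp=0x70
body[0] mov  r3, #0x5f -> r3=0x5f
body[1] mov  r1, r2 -> r1=0x36
body[2] xor  r2, r5, r1 -> r2=0xb5
body[3] sub  r2, r4, #56 -> r2=0x19
body[4] xor  r5, r7, r7 -> r5=0x00
body[5] mov  r6, r1 -> r6=0x36
body[6] mov  r4, #0xe6 -> r4=0xe6
epilogue: pop r4=0x51, sp=0x71
epilogue: pop r3=0xab, sp=0x72
r0: caller-saved, written=False
r4: callee-saved, written=True
r5: caller-saved, written=True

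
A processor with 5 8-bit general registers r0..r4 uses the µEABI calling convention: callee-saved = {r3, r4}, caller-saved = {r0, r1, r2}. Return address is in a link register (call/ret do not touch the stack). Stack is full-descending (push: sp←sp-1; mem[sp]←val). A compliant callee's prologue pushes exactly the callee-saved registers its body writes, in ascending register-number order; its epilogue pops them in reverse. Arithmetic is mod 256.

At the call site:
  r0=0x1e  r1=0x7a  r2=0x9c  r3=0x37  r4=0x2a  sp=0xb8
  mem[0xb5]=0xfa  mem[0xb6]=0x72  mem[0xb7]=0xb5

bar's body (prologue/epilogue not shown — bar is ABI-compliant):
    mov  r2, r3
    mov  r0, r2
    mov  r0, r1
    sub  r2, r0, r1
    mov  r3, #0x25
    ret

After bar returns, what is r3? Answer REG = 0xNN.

prologue: push r3 → mem[0xb7]=0x37, sp=0xb7
body[0] mov  r2, r3 → r2=0x37
body[1] mov  r0, r2 → r0=0x37
body[2] mov  r0, r1 → r0=0x7a
body[3] sub  r2, r0, r1 → r2=0x00
body[4] mov  r3, #0x25 → r3=0x25
epilogue: pop r3=0x37, sp=0xb8
r3 is callee-saved → restored

REG = 0x37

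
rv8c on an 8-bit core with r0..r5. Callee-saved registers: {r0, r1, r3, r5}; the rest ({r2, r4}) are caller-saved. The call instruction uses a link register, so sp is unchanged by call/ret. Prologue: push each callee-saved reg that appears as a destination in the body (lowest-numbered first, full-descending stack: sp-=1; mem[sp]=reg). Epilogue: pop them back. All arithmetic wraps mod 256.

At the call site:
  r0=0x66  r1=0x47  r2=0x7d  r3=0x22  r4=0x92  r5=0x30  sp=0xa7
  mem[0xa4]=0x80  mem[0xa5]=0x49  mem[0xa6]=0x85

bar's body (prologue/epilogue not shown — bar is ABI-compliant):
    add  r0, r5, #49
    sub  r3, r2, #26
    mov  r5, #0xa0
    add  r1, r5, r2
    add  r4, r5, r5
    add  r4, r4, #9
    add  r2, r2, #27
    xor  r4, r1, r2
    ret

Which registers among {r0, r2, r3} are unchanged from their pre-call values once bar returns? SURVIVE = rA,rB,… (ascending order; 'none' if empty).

prologue: push r0 → mem[0xa6]=0x66, sp=0xa6
prologue: push r1 → mem[0xa5]=0x47, sp=0xa5
prologue: push r3 → mem[0xa4]=0x22, sp=0xa4
prologue: push r5 → mem[0xa3]=0x30, sp=0xa3
body[0] add  r0, r5, #49 → r0=0x61
body[1] sub  r3, r2, #26 → r3=0x63
body[2] mov  r5, #0xa0 → r5=0xa0
body[3] add  r1, r5, r2 → r1=0x1d
body[4] add  r4, r5, r5 → r4=0x40
body[5] add  r4, r4, #9 → r4=0x49
body[6] add  r2, r2, #27 → r2=0x98
body[7] xor  r4, r1, r2 → r4=0x85
epilogue: pop r5=0x30, sp=0xa4
epilogue: pop r3=0x22, sp=0xa5
epilogue: pop r1=0x47, sp=0xa6
epilogue: pop r0=0x66, sp=0xa7
r0: callee-saved, written=True
r2: caller-saved, written=True
r3: callee-saved, written=True

SURVIVE = r0,r3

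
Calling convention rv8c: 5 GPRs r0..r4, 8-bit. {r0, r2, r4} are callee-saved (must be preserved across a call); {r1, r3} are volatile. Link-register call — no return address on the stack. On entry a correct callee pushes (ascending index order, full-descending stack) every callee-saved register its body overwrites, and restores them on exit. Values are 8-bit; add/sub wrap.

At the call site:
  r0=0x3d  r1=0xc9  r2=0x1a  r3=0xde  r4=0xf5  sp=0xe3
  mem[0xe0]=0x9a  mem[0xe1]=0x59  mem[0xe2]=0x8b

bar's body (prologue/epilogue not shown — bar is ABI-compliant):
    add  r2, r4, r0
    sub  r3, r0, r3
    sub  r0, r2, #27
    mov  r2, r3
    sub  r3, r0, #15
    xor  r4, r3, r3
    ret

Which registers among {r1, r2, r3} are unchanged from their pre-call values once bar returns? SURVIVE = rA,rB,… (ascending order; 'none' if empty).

SURVIVE = r1,r2

prologue: push r0 -> mem[0xe2]=0x3d, sp=0xe2
prologue: push r2 -> mem[0xe1]=0x1a, sp=0xe1
prologue: push r4 -> mem[0xe0]=0xf5, sp=0xe0
body[0] add  r2, r4, r0 -> r2=0x32
body[1] sub  r3, r0, r3 -> r3=0x5f
body[2] sub  r0, r2, #27 -> r0=0x17
body[3] mov  r2, r3 -> r2=0x5f
body[4] sub  r3, r0, #15 -> r3=0x08
body[5] xor  r4, r3, r3 -> r4=0x00
epilogue: pop r4=0xf5, sp=0xe1
epilogue: pop r2=0x1a, sp=0xe2
epilogue: pop r0=0x3d, sp=0xe3
r1: caller-saved, written=False
r2: callee-saved, written=True
r3: caller-saved, written=True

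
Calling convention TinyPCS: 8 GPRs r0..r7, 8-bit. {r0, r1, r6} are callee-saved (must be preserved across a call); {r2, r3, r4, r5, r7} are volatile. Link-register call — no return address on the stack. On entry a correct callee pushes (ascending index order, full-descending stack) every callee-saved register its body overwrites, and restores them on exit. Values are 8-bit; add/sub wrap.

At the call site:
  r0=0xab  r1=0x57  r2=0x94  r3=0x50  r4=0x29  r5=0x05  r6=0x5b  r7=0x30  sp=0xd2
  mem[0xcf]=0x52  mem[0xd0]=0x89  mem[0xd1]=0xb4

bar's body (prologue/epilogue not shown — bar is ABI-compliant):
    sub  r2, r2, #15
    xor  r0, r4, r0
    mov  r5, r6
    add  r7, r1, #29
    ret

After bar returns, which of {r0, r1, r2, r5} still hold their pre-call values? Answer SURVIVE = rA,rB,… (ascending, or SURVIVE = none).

prologue: push r0 → mem[0xd1]=0xab, sp=0xd1
body[0] sub  r2, r2, #15 → r2=0x85
body[1] xor  r0, r4, r0 → r0=0x82
body[2] mov  r5, r6 → r5=0x5b
body[3] add  r7, r1, #29 → r7=0x74
epilogue: pop r0=0xab, sp=0xd2
r0: callee-saved, written=True
r1: callee-saved, written=False
r2: caller-saved, written=True
r5: caller-saved, written=True

SURVIVE = r0,r1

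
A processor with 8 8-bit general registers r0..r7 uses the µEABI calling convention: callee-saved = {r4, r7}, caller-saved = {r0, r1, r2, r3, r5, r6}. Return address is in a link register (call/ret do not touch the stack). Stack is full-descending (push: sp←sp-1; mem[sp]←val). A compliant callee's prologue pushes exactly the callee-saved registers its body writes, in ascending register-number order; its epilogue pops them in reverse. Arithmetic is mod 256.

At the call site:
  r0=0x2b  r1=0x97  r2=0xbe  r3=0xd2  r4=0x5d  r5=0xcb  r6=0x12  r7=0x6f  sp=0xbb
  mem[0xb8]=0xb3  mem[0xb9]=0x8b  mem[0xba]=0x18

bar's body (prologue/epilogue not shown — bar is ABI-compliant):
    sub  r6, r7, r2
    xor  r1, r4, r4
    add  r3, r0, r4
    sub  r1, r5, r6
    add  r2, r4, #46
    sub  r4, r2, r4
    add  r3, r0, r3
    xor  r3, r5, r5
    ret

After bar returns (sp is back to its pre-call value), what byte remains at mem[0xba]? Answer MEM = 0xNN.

prologue: push r4 → mem[0xba]=0x5d, sp=0xba
body[0] sub  r6, r7, r2 → r6=0xb1
body[1] xor  r1, r4, r4 → r1=0x00
body[2] add  r3, r0, r4 → r3=0x88
body[3] sub  r1, r5, r6 → r1=0x1a
body[4] add  r2, r4, #46 → r2=0x8b
body[5] sub  r4, r2, r4 → r4=0x2e
body[6] add  r3, r0, r3 → r3=0xb3
body[7] xor  r3, r5, r5 → r3=0x00
epilogue: pop r4=0x5d, sp=0xbb
prologue pushed ['r4'] at ['0xba']

MEM = 0x5d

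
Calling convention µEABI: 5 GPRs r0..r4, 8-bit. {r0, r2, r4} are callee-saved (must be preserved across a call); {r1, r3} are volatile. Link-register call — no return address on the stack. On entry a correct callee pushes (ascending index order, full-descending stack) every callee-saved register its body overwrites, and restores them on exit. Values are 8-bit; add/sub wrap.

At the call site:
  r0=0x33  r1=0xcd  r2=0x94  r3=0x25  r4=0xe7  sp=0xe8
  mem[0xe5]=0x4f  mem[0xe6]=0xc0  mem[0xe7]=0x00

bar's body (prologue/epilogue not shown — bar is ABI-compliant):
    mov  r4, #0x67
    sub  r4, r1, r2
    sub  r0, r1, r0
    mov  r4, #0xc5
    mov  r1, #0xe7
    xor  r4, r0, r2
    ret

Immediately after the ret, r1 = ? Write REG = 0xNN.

prologue: push r0 -> mem[0xe7]=0x33, sp=0xe7
prologue: push r4 -> mem[0xe6]=0xe7, sp=0xe6
body[0] mov  r4, #0x67 -> r4=0x67
body[1] sub  r4, r1, r2 -> r4=0x39
body[2] sub  r0, r1, r0 -> r0=0x9a
body[3] mov  r4, #0xc5 -> r4=0xc5
body[4] mov  r1, #0xe7 -> r1=0xe7
body[5] xor  r4, r0, r2 -> r4=0x0e
epilogue: pop r4=0xe7, sp=0xe7
epilogue: pop r0=0x33, sp=0xe8
r1 is caller-saved -> body value

REG = 0xe7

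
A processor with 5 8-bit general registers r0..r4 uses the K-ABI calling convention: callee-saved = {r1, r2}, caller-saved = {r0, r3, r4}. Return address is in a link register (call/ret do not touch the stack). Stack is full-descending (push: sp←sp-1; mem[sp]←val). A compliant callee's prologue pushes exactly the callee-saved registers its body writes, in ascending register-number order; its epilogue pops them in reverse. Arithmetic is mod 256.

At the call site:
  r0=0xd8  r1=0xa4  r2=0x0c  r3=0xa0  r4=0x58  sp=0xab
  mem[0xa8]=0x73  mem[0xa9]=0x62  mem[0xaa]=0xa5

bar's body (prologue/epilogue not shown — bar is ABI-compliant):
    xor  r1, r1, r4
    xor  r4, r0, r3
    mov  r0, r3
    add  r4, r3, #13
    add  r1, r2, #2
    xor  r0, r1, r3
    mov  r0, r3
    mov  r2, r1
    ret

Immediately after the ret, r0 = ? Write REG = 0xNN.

REG = 0xa0

prologue: push r1 → mem[0xaa]=0xa4, sp=0xaa
prologue: push r2 → mem[0xa9]=0x0c, sp=0xa9
body[0] xor  r1, r1, r4 → r1=0xfc
body[1] xor  r4, r0, r3 → r4=0x78
body[2] mov  r0, r3 → r0=0xa0
body[3] add  r4, r3, #13 → r4=0xad
body[4] add  r1, r2, #2 → r1=0x0e
body[5] xor  r0, r1, r3 → r0=0xae
body[6] mov  r0, r3 → r0=0xa0
body[7] mov  r2, r1 → r2=0x0e
epilogue: pop r2=0x0c, sp=0xaa
epilogue: pop r1=0xa4, sp=0xab
r0 is caller-saved → body value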